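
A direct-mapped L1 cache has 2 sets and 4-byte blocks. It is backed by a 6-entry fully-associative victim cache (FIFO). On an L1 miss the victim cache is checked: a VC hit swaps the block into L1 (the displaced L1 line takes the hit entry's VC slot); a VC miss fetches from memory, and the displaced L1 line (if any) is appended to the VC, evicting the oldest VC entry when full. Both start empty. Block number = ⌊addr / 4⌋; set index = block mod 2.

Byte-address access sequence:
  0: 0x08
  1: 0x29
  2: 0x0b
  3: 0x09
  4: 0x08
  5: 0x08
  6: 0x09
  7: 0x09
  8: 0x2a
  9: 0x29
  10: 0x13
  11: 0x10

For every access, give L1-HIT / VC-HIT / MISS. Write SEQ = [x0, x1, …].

SEQ = [MISS, MISS, VC-HIT, L1-HIT, L1-HIT, L1-HIT, L1-HIT, L1-HIT, VC-HIT, L1-HIT, MISS, L1-HIT]

0: 0x8 (blk 2, set 0) → MISS  vc=[]
1: 0x29 (blk 10, set 0) → MISS  vc=[2]
2: 0xb (blk 2, set 0) → VC-HIT  vc=[10]
3: 0x9 (blk 2, set 0) → L1-HIT  vc=[10]
4: 0x8 (blk 2, set 0) → L1-HIT  vc=[10]
5: 0x8 (blk 2, set 0) → L1-HIT  vc=[10]
6: 0x9 (blk 2, set 0) → L1-HIT  vc=[10]
7: 0x9 (blk 2, set 0) → L1-HIT  vc=[10]
8: 0x2a (blk 10, set 0) → VC-HIT  vc=[2]
9: 0x29 (blk 10, set 0) → L1-HIT  vc=[2]
10: 0x13 (blk 4, set 0) → MISS  vc=[2, 10]
11: 0x10 (blk 4, set 0) → L1-HIT  vc=[2, 10]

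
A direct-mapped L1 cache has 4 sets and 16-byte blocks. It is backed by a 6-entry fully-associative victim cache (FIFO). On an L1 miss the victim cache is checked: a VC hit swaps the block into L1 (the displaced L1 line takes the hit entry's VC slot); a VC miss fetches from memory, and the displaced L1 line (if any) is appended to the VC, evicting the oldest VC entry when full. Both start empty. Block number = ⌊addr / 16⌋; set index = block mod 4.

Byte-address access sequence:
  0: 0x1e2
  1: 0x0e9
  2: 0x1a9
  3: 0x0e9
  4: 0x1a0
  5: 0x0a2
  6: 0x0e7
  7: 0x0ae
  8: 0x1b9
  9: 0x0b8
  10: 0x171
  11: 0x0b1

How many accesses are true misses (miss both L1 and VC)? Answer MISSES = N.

MISSES = 7

0: 0x1e2 (blk 30, set 2) → MISS  vc=[]
1: 0xe9 (blk 14, set 2) → MISS  vc=[30]
2: 0x1a9 (blk 26, set 2) → MISS  vc=[30, 14]
3: 0xe9 (blk 14, set 2) → VC-HIT  vc=[30, 26]
4: 0x1a0 (blk 26, set 2) → VC-HIT  vc=[30, 14]
5: 0xa2 (blk 10, set 2) → MISS  vc=[30, 14, 26]
6: 0xe7 (blk 14, set 2) → VC-HIT  vc=[30, 10, 26]
7: 0xae (blk 10, set 2) → VC-HIT  vc=[30, 14, 26]
8: 0x1b9 (blk 27, set 3) → MISS  vc=[30, 14, 26]
9: 0xb8 (blk 11, set 3) → MISS  vc=[30, 14, 26, 27]
10: 0x171 (blk 23, set 3) → MISS  vc=[30, 14, 26, 27, 11]
11: 0xb1 (blk 11, set 3) → VC-HIT  vc=[30, 14, 26, 27, 23]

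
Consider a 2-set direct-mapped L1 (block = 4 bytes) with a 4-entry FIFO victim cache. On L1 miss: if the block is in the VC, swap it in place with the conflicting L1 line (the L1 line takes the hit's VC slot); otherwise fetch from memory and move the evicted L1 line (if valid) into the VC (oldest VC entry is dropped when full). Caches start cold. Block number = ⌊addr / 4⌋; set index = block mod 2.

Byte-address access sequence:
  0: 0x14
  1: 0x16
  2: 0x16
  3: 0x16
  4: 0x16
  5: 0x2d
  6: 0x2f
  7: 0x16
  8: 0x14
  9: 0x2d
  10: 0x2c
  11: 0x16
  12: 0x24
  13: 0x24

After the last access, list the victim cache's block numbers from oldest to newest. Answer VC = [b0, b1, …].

VC = [11, 5]

  [0] addr=0x14 blk=5 s=1: MISS | VC []
  [1] addr=0x16 blk=5 s=1: L1-HIT | VC []
  [2] addr=0x16 blk=5 s=1: L1-HIT | VC []
  [3] addr=0x16 blk=5 s=1: L1-HIT | VC []
  [4] addr=0x16 blk=5 s=1: L1-HIT | VC []
  [5] addr=0x2d blk=11 s=1: MISS | VC [5]
  [6] addr=0x2f blk=11 s=1: L1-HIT | VC [5]
  [7] addr=0x16 blk=5 s=1: VC-HIT | VC [11]
  [8] addr=0x14 blk=5 s=1: L1-HIT | VC [11]
  [9] addr=0x2d blk=11 s=1: VC-HIT | VC [5]
  [10] addr=0x2c blk=11 s=1: L1-HIT | VC [5]
  [11] addr=0x16 blk=5 s=1: VC-HIT | VC [11]
  [12] addr=0x24 blk=9 s=1: MISS | VC [11, 5]
  [13] addr=0x24 blk=9 s=1: L1-HIT | VC [11, 5]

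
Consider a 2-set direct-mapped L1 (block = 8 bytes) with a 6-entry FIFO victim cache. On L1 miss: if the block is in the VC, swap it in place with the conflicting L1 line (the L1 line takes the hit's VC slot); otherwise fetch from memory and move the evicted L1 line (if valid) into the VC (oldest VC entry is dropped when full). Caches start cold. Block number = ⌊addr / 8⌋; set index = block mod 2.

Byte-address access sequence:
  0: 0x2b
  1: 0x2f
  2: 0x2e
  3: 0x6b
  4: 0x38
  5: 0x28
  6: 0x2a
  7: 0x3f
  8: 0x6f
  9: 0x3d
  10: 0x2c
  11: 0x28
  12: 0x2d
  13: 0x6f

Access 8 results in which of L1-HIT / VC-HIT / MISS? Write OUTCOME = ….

OUTCOME = VC-HIT

  [0] addr=0x2b blk=5 s=1: MISS | VC []
  [1] addr=0x2f blk=5 s=1: L1-HIT | VC []
  [2] addr=0x2e blk=5 s=1: L1-HIT | VC []
  [3] addr=0x6b blk=13 s=1: MISS | VC [5]
  [4] addr=0x38 blk=7 s=1: MISS | VC [5, 13]
  [5] addr=0x28 blk=5 s=1: VC-HIT | VC [7, 13]
  [6] addr=0x2a blk=5 s=1: L1-HIT | VC [7, 13]
  [7] addr=0x3f blk=7 s=1: VC-HIT | VC [5, 13]
  [8] addr=0x6f blk=13 s=1: VC-HIT | VC [5, 7]
  [9] addr=0x3d blk=7 s=1: VC-HIT | VC [5, 13]
  [10] addr=0x2c blk=5 s=1: VC-HIT | VC [7, 13]
  [11] addr=0x28 blk=5 s=1: L1-HIT | VC [7, 13]
  [12] addr=0x2d blk=5 s=1: L1-HIT | VC [7, 13]
  [13] addr=0x6f blk=13 s=1: VC-HIT | VC [7, 5]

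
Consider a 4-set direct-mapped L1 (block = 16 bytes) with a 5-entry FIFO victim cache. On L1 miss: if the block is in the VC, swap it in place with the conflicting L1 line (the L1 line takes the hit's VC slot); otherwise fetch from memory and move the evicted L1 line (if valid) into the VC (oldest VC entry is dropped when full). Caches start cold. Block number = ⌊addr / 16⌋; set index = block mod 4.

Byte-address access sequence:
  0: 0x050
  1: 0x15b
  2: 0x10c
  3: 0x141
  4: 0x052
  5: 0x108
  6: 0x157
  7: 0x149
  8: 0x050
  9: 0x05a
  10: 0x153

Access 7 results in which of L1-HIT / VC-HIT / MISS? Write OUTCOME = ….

#0 0x50→b5/s1 MISS; vc=[]
#1 0x15b→b21/s1 MISS; vc=[5]
#2 0x10c→b16/s0 MISS; vc=[5]
#3 0x141→b20/s0 MISS; vc=[5,16]
#4 0x52→b5/s1 VC-HIT; vc=[21,16]
#5 0x108→b16/s0 VC-HIT; vc=[21,20]
#6 0x157→b21/s1 VC-HIT; vc=[5,20]
#7 0x149→b20/s0 VC-HIT; vc=[5,16]
#8 0x50→b5/s1 VC-HIT; vc=[21,16]
#9 0x5a→b5/s1 L1-HIT; vc=[21,16]
#10 0x153→b21/s1 VC-HIT; vc=[5,16]

OUTCOME = VC-HIT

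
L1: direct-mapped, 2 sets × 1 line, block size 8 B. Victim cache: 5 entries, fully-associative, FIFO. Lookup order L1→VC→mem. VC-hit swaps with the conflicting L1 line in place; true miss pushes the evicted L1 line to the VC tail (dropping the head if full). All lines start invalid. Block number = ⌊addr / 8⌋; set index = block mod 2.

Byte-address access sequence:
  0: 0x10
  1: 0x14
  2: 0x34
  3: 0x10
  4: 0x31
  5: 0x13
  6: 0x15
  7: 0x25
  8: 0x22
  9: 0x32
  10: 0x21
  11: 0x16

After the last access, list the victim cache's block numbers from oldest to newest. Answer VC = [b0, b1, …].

VC = [6, 4]

#0 0x10→b2/s0 MISS; vc=[]
#1 0x14→b2/s0 L1-HIT; vc=[]
#2 0x34→b6/s0 MISS; vc=[2]
#3 0x10→b2/s0 VC-HIT; vc=[6]
#4 0x31→b6/s0 VC-HIT; vc=[2]
#5 0x13→b2/s0 VC-HIT; vc=[6]
#6 0x15→b2/s0 L1-HIT; vc=[6]
#7 0x25→b4/s0 MISS; vc=[6,2]
#8 0x22→b4/s0 L1-HIT; vc=[6,2]
#9 0x32→b6/s0 VC-HIT; vc=[4,2]
#10 0x21→b4/s0 VC-HIT; vc=[6,2]
#11 0x16→b2/s0 VC-HIT; vc=[6,4]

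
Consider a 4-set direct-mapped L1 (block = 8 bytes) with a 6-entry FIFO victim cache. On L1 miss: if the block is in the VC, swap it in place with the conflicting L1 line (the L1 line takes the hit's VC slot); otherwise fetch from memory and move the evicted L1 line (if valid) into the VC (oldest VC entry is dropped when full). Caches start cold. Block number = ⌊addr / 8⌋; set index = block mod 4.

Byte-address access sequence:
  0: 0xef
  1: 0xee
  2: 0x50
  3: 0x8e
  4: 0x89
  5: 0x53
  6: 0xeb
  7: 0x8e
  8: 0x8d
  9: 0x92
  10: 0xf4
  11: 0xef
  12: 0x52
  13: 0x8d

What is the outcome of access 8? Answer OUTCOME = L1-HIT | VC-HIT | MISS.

OUTCOME = L1-HIT

  [0] addr=0xef blk=29 s=1: MISS | VC []
  [1] addr=0xee blk=29 s=1: L1-HIT | VC []
  [2] addr=0x50 blk=10 s=2: MISS | VC []
  [3] addr=0x8e blk=17 s=1: MISS | VC [29]
  [4] addr=0x89 blk=17 s=1: L1-HIT | VC [29]
  [5] addr=0x53 blk=10 s=2: L1-HIT | VC [29]
  [6] addr=0xeb blk=29 s=1: VC-HIT | VC [17]
  [7] addr=0x8e blk=17 s=1: VC-HIT | VC [29]
  [8] addr=0x8d blk=17 s=1: L1-HIT | VC [29]
  [9] addr=0x92 blk=18 s=2: MISS | VC [29, 10]
  [10] addr=0xf4 blk=30 s=2: MISS | VC [29, 10, 18]
  [11] addr=0xef blk=29 s=1: VC-HIT | VC [17, 10, 18]
  [12] addr=0x52 blk=10 s=2: VC-HIT | VC [17, 30, 18]
  [13] addr=0x8d blk=17 s=1: VC-HIT | VC [29, 30, 18]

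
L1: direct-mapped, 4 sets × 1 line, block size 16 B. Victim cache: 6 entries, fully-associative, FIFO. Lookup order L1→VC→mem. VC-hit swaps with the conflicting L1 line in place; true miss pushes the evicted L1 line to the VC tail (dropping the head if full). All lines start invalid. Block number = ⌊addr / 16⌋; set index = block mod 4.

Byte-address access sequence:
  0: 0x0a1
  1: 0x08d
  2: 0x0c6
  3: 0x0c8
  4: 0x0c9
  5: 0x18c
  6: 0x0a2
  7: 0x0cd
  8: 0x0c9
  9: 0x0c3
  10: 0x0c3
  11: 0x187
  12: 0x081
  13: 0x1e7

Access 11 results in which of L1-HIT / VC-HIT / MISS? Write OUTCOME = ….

  [0] addr=0xa1 blk=10 s=2: MISS | VC []
  [1] addr=0x8d blk=8 s=0: MISS | VC []
  [2] addr=0xc6 blk=12 s=0: MISS | VC [8]
  [3] addr=0xc8 blk=12 s=0: L1-HIT | VC [8]
  [4] addr=0xc9 blk=12 s=0: L1-HIT | VC [8]
  [5] addr=0x18c blk=24 s=0: MISS | VC [8, 12]
  [6] addr=0xa2 blk=10 s=2: L1-HIT | VC [8, 12]
  [7] addr=0xcd blk=12 s=0: VC-HIT | VC [8, 24]
  [8] addr=0xc9 blk=12 s=0: L1-HIT | VC [8, 24]
  [9] addr=0xc3 blk=12 s=0: L1-HIT | VC [8, 24]
  [10] addr=0xc3 blk=12 s=0: L1-HIT | VC [8, 24]
  [11] addr=0x187 blk=24 s=0: VC-HIT | VC [8, 12]
  [12] addr=0x81 blk=8 s=0: VC-HIT | VC [24, 12]
  [13] addr=0x1e7 blk=30 s=2: MISS | VC [24, 12, 10]

OUTCOME = VC-HIT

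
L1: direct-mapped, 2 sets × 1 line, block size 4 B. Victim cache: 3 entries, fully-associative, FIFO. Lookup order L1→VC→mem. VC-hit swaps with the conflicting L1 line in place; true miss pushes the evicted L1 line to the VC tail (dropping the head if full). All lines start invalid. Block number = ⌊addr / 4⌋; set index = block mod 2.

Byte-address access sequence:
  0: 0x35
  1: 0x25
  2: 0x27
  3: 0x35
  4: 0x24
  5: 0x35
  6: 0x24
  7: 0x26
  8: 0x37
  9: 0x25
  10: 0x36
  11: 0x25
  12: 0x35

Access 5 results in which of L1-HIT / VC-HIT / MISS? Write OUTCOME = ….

OUTCOME = VC-HIT

0: 0x35 (blk 13, set 1) → MISS  vc=[]
1: 0x25 (blk 9, set 1) → MISS  vc=[13]
2: 0x27 (blk 9, set 1) → L1-HIT  vc=[13]
3: 0x35 (blk 13, set 1) → VC-HIT  vc=[9]
4: 0x24 (blk 9, set 1) → VC-HIT  vc=[13]
5: 0x35 (blk 13, set 1) → VC-HIT  vc=[9]
6: 0x24 (blk 9, set 1) → VC-HIT  vc=[13]
7: 0x26 (blk 9, set 1) → L1-HIT  vc=[13]
8: 0x37 (blk 13, set 1) → VC-HIT  vc=[9]
9: 0x25 (blk 9, set 1) → VC-HIT  vc=[13]
10: 0x36 (blk 13, set 1) → VC-HIT  vc=[9]
11: 0x25 (blk 9, set 1) → VC-HIT  vc=[13]
12: 0x35 (blk 13, set 1) → VC-HIT  vc=[9]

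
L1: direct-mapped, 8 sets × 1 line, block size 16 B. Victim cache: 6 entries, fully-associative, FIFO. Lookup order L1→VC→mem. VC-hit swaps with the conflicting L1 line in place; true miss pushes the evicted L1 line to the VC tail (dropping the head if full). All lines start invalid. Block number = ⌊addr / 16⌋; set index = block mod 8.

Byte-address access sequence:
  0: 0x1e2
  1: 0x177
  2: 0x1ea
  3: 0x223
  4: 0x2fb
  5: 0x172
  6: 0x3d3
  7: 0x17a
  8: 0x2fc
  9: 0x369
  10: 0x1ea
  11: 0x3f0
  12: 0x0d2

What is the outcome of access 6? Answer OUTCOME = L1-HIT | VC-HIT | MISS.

OUTCOME = MISS

0: 0x1e2 (blk 30, set 6) → MISS  vc=[]
1: 0x177 (blk 23, set 7) → MISS  vc=[]
2: 0x1ea (blk 30, set 6) → L1-HIT  vc=[]
3: 0x223 (blk 34, set 2) → MISS  vc=[]
4: 0x2fb (blk 47, set 7) → MISS  vc=[23]
5: 0x172 (blk 23, set 7) → VC-HIT  vc=[47]
6: 0x3d3 (blk 61, set 5) → MISS  vc=[47]
7: 0x17a (blk 23, set 7) → L1-HIT  vc=[47]
8: 0x2fc (blk 47, set 7) → VC-HIT  vc=[23]
9: 0x369 (blk 54, set 6) → MISS  vc=[23, 30]
10: 0x1ea (blk 30, set 6) → VC-HIT  vc=[23, 54]
11: 0x3f0 (blk 63, set 7) → MISS  vc=[23, 54, 47]
12: 0xd2 (blk 13, set 5) → MISS  vc=[23, 54, 47, 61]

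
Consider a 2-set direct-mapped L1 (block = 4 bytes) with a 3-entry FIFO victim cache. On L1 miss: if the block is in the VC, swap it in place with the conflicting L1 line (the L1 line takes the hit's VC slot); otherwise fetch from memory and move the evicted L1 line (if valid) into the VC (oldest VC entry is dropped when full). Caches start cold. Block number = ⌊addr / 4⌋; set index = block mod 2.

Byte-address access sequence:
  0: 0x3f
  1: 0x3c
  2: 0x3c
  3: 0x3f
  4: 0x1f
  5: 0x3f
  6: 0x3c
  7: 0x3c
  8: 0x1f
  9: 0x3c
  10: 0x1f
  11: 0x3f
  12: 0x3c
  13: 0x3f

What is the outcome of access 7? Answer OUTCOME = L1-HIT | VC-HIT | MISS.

  [0] addr=0x3f blk=15 s=1: MISS | VC []
  [1] addr=0x3c blk=15 s=1: L1-HIT | VC []
  [2] addr=0x3c blk=15 s=1: L1-HIT | VC []
  [3] addr=0x3f blk=15 s=1: L1-HIT | VC []
  [4] addr=0x1f blk=7 s=1: MISS | VC [15]
  [5] addr=0x3f blk=15 s=1: VC-HIT | VC [7]
  [6] addr=0x3c blk=15 s=1: L1-HIT | VC [7]
  [7] addr=0x3c blk=15 s=1: L1-HIT | VC [7]
  [8] addr=0x1f blk=7 s=1: VC-HIT | VC [15]
  [9] addr=0x3c blk=15 s=1: VC-HIT | VC [7]
  [10] addr=0x1f blk=7 s=1: VC-HIT | VC [15]
  [11] addr=0x3f blk=15 s=1: VC-HIT | VC [7]
  [12] addr=0x3c blk=15 s=1: L1-HIT | VC [7]
  [13] addr=0x3f blk=15 s=1: L1-HIT | VC [7]

OUTCOME = L1-HIT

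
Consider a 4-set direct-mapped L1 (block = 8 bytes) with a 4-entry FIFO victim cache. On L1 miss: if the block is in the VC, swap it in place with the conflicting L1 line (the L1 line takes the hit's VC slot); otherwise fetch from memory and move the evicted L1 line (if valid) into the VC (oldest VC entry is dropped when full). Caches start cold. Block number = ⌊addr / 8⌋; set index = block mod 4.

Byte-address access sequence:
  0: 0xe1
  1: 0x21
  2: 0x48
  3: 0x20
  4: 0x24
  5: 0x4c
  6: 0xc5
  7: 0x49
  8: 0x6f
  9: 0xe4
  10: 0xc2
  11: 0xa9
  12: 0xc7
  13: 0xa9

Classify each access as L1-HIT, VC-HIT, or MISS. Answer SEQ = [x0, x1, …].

#0 0xe1→b28/s0 MISS; vc=[]
#1 0x21→b4/s0 MISS; vc=[28]
#2 0x48→b9/s1 MISS; vc=[28]
#3 0x20→b4/s0 L1-HIT; vc=[28]
#4 0x24→b4/s0 L1-HIT; vc=[28]
#5 0x4c→b9/s1 L1-HIT; vc=[28]
#6 0xc5→b24/s0 MISS; vc=[28,4]
#7 0x49→b9/s1 L1-HIT; vc=[28,4]
#8 0x6f→b13/s1 MISS; vc=[28,4,9]
#9 0xe4→b28/s0 VC-HIT; vc=[24,4,9]
#10 0xc2→b24/s0 VC-HIT; vc=[28,4,9]
#11 0xa9→b21/s1 MISS; vc=[28,4,9,13]
#12 0xc7→b24/s0 L1-HIT; vc=[28,4,9,13]
#13 0xa9→b21/s1 L1-HIT; vc=[28,4,9,13]

SEQ = [MISS, MISS, MISS, L1-HIT, L1-HIT, L1-HIT, MISS, L1-HIT, MISS, VC-HIT, VC-HIT, MISS, L1-HIT, L1-HIT]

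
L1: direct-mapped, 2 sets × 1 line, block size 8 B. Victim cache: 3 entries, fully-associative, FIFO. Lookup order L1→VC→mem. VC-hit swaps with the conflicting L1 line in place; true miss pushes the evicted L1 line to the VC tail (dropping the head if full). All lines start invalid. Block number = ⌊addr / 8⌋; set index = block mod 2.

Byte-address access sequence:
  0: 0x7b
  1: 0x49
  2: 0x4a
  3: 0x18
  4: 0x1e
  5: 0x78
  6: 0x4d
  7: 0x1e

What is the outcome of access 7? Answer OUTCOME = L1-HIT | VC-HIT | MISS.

OUTCOME = VC-HIT

#0 0x7b→b15/s1 MISS; vc=[]
#1 0x49→b9/s1 MISS; vc=[15]
#2 0x4a→b9/s1 L1-HIT; vc=[15]
#3 0x18→b3/s1 MISS; vc=[15,9]
#4 0x1e→b3/s1 L1-HIT; vc=[15,9]
#5 0x78→b15/s1 VC-HIT; vc=[3,9]
#6 0x4d→b9/s1 VC-HIT; vc=[3,15]
#7 0x1e→b3/s1 VC-HIT; vc=[9,15]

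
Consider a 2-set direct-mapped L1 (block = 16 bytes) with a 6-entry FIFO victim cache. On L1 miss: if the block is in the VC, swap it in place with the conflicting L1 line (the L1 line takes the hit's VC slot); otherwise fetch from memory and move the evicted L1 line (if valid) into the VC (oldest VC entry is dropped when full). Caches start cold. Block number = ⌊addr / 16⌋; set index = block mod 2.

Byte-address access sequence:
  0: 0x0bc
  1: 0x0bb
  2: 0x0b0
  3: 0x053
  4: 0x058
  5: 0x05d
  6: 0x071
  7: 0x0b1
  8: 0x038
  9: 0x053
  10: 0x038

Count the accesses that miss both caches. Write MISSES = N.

#0 0xbc→b11/s1 MISS; vc=[]
#1 0xbb→b11/s1 L1-HIT; vc=[]
#2 0xb0→b11/s1 L1-HIT; vc=[]
#3 0x53→b5/s1 MISS; vc=[11]
#4 0x58→b5/s1 L1-HIT; vc=[11]
#5 0x5d→b5/s1 L1-HIT; vc=[11]
#6 0x71→b7/s1 MISS; vc=[11,5]
#7 0xb1→b11/s1 VC-HIT; vc=[7,5]
#8 0x38→b3/s1 MISS; vc=[7,5,11]
#9 0x53→b5/s1 VC-HIT; vc=[7,3,11]
#10 0x38→b3/s1 VC-HIT; vc=[7,5,11]

MISSES = 4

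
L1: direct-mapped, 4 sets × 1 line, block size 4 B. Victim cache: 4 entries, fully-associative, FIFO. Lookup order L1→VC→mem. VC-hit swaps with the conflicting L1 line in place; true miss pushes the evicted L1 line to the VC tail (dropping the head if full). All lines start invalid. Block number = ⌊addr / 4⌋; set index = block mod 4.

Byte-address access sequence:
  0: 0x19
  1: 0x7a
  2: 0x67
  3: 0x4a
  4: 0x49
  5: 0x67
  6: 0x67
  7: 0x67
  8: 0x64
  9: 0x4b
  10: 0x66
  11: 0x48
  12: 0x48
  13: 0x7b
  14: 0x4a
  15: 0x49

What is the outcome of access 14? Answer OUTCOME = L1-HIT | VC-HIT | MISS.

OUTCOME = VC-HIT

#0 0x19→b6/s2 MISS; vc=[]
#1 0x7a→b30/s2 MISS; vc=[6]
#2 0x67→b25/s1 MISS; vc=[6]
#3 0x4a→b18/s2 MISS; vc=[6,30]
#4 0x49→b18/s2 L1-HIT; vc=[6,30]
#5 0x67→b25/s1 L1-HIT; vc=[6,30]
#6 0x67→b25/s1 L1-HIT; vc=[6,30]
#7 0x67→b25/s1 L1-HIT; vc=[6,30]
#8 0x64→b25/s1 L1-HIT; vc=[6,30]
#9 0x4b→b18/s2 L1-HIT; vc=[6,30]
#10 0x66→b25/s1 L1-HIT; vc=[6,30]
#11 0x48→b18/s2 L1-HIT; vc=[6,30]
#12 0x48→b18/s2 L1-HIT; vc=[6,30]
#13 0x7b→b30/s2 VC-HIT; vc=[6,18]
#14 0x4a→b18/s2 VC-HIT; vc=[6,30]
#15 0x49→b18/s2 L1-HIT; vc=[6,30]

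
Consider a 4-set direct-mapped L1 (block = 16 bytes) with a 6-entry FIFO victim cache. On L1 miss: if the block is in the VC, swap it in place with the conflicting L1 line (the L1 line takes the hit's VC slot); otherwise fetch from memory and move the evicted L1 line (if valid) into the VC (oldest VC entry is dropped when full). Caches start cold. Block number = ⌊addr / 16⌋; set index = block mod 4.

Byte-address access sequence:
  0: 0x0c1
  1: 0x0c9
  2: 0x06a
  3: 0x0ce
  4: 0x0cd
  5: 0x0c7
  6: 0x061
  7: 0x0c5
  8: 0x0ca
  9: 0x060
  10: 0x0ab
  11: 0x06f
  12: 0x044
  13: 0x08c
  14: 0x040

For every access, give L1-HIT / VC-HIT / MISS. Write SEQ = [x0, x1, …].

SEQ = [MISS, L1-HIT, MISS, L1-HIT, L1-HIT, L1-HIT, L1-HIT, L1-HIT, L1-HIT, L1-HIT, MISS, VC-HIT, MISS, MISS, VC-HIT]

0: 0xc1 (blk 12, set 0) → MISS  vc=[]
1: 0xc9 (blk 12, set 0) → L1-HIT  vc=[]
2: 0x6a (blk 6, set 2) → MISS  vc=[]
3: 0xce (blk 12, set 0) → L1-HIT  vc=[]
4: 0xcd (blk 12, set 0) → L1-HIT  vc=[]
5: 0xc7 (blk 12, set 0) → L1-HIT  vc=[]
6: 0x61 (blk 6, set 2) → L1-HIT  vc=[]
7: 0xc5 (blk 12, set 0) → L1-HIT  vc=[]
8: 0xca (blk 12, set 0) → L1-HIT  vc=[]
9: 0x60 (blk 6, set 2) → L1-HIT  vc=[]
10: 0xab (blk 10, set 2) → MISS  vc=[6]
11: 0x6f (blk 6, set 2) → VC-HIT  vc=[10]
12: 0x44 (blk 4, set 0) → MISS  vc=[10, 12]
13: 0x8c (blk 8, set 0) → MISS  vc=[10, 12, 4]
14: 0x40 (blk 4, set 0) → VC-HIT  vc=[10, 12, 8]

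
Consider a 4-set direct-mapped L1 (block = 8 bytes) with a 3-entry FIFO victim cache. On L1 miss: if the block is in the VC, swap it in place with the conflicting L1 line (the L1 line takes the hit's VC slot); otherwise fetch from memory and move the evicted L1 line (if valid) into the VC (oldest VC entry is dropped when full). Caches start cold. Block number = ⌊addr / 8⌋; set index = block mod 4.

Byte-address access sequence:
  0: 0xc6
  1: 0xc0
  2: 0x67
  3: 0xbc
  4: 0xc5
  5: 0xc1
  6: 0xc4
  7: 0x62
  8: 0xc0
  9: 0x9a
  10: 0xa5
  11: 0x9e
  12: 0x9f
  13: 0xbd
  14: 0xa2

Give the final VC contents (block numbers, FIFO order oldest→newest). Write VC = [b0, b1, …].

VC = [12, 19, 24]

0: 0xc6 (blk 24, set 0) → MISS  vc=[]
1: 0xc0 (blk 24, set 0) → L1-HIT  vc=[]
2: 0x67 (blk 12, set 0) → MISS  vc=[24]
3: 0xbc (blk 23, set 3) → MISS  vc=[24]
4: 0xc5 (blk 24, set 0) → VC-HIT  vc=[12]
5: 0xc1 (blk 24, set 0) → L1-HIT  vc=[12]
6: 0xc4 (blk 24, set 0) → L1-HIT  vc=[12]
7: 0x62 (blk 12, set 0) → VC-HIT  vc=[24]
8: 0xc0 (blk 24, set 0) → VC-HIT  vc=[12]
9: 0x9a (blk 19, set 3) → MISS  vc=[12, 23]
10: 0xa5 (blk 20, set 0) → MISS  vc=[12, 23, 24]
11: 0x9e (blk 19, set 3) → L1-HIT  vc=[12, 23, 24]
12: 0x9f (blk 19, set 3) → L1-HIT  vc=[12, 23, 24]
13: 0xbd (blk 23, set 3) → VC-HIT  vc=[12, 19, 24]
14: 0xa2 (blk 20, set 0) → L1-HIT  vc=[12, 19, 24]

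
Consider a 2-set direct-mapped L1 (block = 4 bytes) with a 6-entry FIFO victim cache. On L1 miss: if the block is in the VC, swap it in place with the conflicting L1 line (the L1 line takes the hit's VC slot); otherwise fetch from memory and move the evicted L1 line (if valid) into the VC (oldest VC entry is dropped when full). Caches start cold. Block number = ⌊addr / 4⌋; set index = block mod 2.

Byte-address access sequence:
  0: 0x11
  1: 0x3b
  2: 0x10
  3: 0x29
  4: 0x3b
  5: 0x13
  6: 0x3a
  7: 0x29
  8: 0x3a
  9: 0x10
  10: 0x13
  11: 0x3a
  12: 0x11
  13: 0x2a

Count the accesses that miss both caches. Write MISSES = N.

MISSES = 3

#0 0x11→b4/s0 MISS; vc=[]
#1 0x3b→b14/s0 MISS; vc=[4]
#2 0x10→b4/s0 VC-HIT; vc=[14]
#3 0x29→b10/s0 MISS; vc=[14,4]
#4 0x3b→b14/s0 VC-HIT; vc=[10,4]
#5 0x13→b4/s0 VC-HIT; vc=[10,14]
#6 0x3a→b14/s0 VC-HIT; vc=[10,4]
#7 0x29→b10/s0 VC-HIT; vc=[14,4]
#8 0x3a→b14/s0 VC-HIT; vc=[10,4]
#9 0x10→b4/s0 VC-HIT; vc=[10,14]
#10 0x13→b4/s0 L1-HIT; vc=[10,14]
#11 0x3a→b14/s0 VC-HIT; vc=[10,4]
#12 0x11→b4/s0 VC-HIT; vc=[10,14]
#13 0x2a→b10/s0 VC-HIT; vc=[4,14]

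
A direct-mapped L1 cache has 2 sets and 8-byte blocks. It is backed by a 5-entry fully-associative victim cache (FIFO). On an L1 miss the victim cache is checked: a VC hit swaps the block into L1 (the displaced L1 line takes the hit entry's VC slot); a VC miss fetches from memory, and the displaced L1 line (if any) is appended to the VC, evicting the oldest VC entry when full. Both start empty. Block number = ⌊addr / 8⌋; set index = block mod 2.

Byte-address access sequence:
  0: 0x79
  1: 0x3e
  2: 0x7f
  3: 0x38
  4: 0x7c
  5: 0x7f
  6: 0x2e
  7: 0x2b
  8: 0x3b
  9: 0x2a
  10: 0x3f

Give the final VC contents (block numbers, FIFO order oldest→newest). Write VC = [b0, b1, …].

#0 0x79→b15/s1 MISS; vc=[]
#1 0x3e→b7/s1 MISS; vc=[15]
#2 0x7f→b15/s1 VC-HIT; vc=[7]
#3 0x38→b7/s1 VC-HIT; vc=[15]
#4 0x7c→b15/s1 VC-HIT; vc=[7]
#5 0x7f→b15/s1 L1-HIT; vc=[7]
#6 0x2e→b5/s1 MISS; vc=[7,15]
#7 0x2b→b5/s1 L1-HIT; vc=[7,15]
#8 0x3b→b7/s1 VC-HIT; vc=[5,15]
#9 0x2a→b5/s1 VC-HIT; vc=[7,15]
#10 0x3f→b7/s1 VC-HIT; vc=[5,15]

VC = [5, 15]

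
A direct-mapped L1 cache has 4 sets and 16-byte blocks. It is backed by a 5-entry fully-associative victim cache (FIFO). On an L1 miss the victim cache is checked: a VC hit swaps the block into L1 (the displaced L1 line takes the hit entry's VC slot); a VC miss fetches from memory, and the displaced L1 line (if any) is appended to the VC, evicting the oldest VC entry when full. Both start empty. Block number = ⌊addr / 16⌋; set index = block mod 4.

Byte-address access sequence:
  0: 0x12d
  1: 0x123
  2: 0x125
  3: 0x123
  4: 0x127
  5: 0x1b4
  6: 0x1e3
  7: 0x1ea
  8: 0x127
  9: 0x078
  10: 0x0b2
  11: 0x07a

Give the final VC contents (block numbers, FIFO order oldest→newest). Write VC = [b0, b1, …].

VC = [30, 27, 11]

#0 0x12d→b18/s2 MISS; vc=[]
#1 0x123→b18/s2 L1-HIT; vc=[]
#2 0x125→b18/s2 L1-HIT; vc=[]
#3 0x123→b18/s2 L1-HIT; vc=[]
#4 0x127→b18/s2 L1-HIT; vc=[]
#5 0x1b4→b27/s3 MISS; vc=[]
#6 0x1e3→b30/s2 MISS; vc=[18]
#7 0x1ea→b30/s2 L1-HIT; vc=[18]
#8 0x127→b18/s2 VC-HIT; vc=[30]
#9 0x78→b7/s3 MISS; vc=[30,27]
#10 0xb2→b11/s3 MISS; vc=[30,27,7]
#11 0x7a→b7/s3 VC-HIT; vc=[30,27,11]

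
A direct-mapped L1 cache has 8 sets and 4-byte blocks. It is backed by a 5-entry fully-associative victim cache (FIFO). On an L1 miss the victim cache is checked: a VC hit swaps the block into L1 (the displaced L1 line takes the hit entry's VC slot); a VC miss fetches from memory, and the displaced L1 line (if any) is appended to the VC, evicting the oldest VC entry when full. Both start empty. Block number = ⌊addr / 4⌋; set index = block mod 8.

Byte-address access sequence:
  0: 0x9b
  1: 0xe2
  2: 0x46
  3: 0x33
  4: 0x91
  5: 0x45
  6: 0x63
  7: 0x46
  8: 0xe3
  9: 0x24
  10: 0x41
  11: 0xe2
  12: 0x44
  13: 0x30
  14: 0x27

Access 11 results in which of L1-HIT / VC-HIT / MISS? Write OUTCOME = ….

OUTCOME = VC-HIT

  [0] addr=0x9b blk=38 s=6: MISS | VC []
  [1] addr=0xe2 blk=56 s=0: MISS | VC []
  [2] addr=0x46 blk=17 s=1: MISS | VC []
  [3] addr=0x33 blk=12 s=4: MISS | VC []
  [4] addr=0x91 blk=36 s=4: MISS | VC [12]
  [5] addr=0x45 blk=17 s=1: L1-HIT | VC [12]
  [6] addr=0x63 blk=24 s=0: MISS | VC [12, 56]
  [7] addr=0x46 blk=17 s=1: L1-HIT | VC [12, 56]
  [8] addr=0xe3 blk=56 s=0: VC-HIT | VC [12, 24]
  [9] addr=0x24 blk=9 s=1: MISS | VC [12, 24, 17]
  [10] addr=0x41 blk=16 s=0: MISS | VC [12, 24, 17, 56]
  [11] addr=0xe2 blk=56 s=0: VC-HIT | VC [12, 24, 17, 16]
  [12] addr=0x44 blk=17 s=1: VC-HIT | VC [12, 24, 9, 16]
  [13] addr=0x30 blk=12 s=4: VC-HIT | VC [36, 24, 9, 16]
  [14] addr=0x27 blk=9 s=1: VC-HIT | VC [36, 24, 17, 16]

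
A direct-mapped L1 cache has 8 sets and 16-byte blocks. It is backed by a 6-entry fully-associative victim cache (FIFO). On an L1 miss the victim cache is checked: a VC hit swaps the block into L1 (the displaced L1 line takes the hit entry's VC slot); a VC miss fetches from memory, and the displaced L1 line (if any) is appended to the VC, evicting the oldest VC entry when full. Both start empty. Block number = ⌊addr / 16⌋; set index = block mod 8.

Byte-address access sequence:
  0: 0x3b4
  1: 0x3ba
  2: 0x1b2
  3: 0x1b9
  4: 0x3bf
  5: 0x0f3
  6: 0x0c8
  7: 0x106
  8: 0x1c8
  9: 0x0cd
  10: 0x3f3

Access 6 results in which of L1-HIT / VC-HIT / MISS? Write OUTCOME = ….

  [0] addr=0x3b4 blk=59 s=3: MISS | VC []
  [1] addr=0x3ba blk=59 s=3: L1-HIT | VC []
  [2] addr=0x1b2 blk=27 s=3: MISS | VC [59]
  [3] addr=0x1b9 blk=27 s=3: L1-HIT | VC [59]
  [4] addr=0x3bf blk=59 s=3: VC-HIT | VC [27]
  [5] addr=0xf3 blk=15 s=7: MISS | VC [27]
  [6] addr=0xc8 blk=12 s=4: MISS | VC [27]
  [7] addr=0x106 blk=16 s=0: MISS | VC [27]
  [8] addr=0x1c8 blk=28 s=4: MISS | VC [27, 12]
  [9] addr=0xcd blk=12 s=4: VC-HIT | VC [27, 28]
  [10] addr=0x3f3 blk=63 s=7: MISS | VC [27, 28, 15]

OUTCOME = MISS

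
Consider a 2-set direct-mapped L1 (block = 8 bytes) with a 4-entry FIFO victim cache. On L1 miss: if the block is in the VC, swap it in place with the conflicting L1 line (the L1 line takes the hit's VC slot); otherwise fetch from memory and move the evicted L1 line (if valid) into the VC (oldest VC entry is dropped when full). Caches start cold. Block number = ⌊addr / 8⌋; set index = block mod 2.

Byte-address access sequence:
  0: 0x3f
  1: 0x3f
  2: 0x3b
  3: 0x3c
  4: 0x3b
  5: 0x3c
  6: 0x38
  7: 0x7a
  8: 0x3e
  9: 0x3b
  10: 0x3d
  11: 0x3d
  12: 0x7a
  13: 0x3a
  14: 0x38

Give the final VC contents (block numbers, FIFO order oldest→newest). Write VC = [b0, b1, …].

VC = [15]

0: 0x3f (blk 7, set 1) → MISS  vc=[]
1: 0x3f (blk 7, set 1) → L1-HIT  vc=[]
2: 0x3b (blk 7, set 1) → L1-HIT  vc=[]
3: 0x3c (blk 7, set 1) → L1-HIT  vc=[]
4: 0x3b (blk 7, set 1) → L1-HIT  vc=[]
5: 0x3c (blk 7, set 1) → L1-HIT  vc=[]
6: 0x38 (blk 7, set 1) → L1-HIT  vc=[]
7: 0x7a (blk 15, set 1) → MISS  vc=[7]
8: 0x3e (blk 7, set 1) → VC-HIT  vc=[15]
9: 0x3b (blk 7, set 1) → L1-HIT  vc=[15]
10: 0x3d (blk 7, set 1) → L1-HIT  vc=[15]
11: 0x3d (blk 7, set 1) → L1-HIT  vc=[15]
12: 0x7a (blk 15, set 1) → VC-HIT  vc=[7]
13: 0x3a (blk 7, set 1) → VC-HIT  vc=[15]
14: 0x38 (blk 7, set 1) → L1-HIT  vc=[15]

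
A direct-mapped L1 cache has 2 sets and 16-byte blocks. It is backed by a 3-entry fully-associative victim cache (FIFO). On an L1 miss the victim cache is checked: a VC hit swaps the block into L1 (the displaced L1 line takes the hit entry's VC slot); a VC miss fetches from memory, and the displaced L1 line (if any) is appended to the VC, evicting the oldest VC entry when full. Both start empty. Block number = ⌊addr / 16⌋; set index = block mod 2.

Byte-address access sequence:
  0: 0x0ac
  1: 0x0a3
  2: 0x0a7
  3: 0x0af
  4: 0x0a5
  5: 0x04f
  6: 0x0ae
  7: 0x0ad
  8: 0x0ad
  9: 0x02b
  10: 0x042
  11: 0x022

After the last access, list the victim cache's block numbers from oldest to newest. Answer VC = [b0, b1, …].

VC = [4, 10]

  [0] addr=0xac blk=10 s=0: MISS | VC []
  [1] addr=0xa3 blk=10 s=0: L1-HIT | VC []
  [2] addr=0xa7 blk=10 s=0: L1-HIT | VC []
  [3] addr=0xaf blk=10 s=0: L1-HIT | VC []
  [4] addr=0xa5 blk=10 s=0: L1-HIT | VC []
  [5] addr=0x4f blk=4 s=0: MISS | VC [10]
  [6] addr=0xae blk=10 s=0: VC-HIT | VC [4]
  [7] addr=0xad blk=10 s=0: L1-HIT | VC [4]
  [8] addr=0xad blk=10 s=0: L1-HIT | VC [4]
  [9] addr=0x2b blk=2 s=0: MISS | VC [4, 10]
  [10] addr=0x42 blk=4 s=0: VC-HIT | VC [2, 10]
  [11] addr=0x22 blk=2 s=0: VC-HIT | VC [4, 10]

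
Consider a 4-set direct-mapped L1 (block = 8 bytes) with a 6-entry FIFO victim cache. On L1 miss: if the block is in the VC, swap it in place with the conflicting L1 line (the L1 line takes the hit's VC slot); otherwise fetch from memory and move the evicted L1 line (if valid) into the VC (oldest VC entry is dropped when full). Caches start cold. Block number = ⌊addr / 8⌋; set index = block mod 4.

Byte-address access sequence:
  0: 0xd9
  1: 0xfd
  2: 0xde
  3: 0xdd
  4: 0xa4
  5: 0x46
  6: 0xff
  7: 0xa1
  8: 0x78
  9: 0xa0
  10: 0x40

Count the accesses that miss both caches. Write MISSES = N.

MISSES = 5

#0 0xd9→b27/s3 MISS; vc=[]
#1 0xfd→b31/s3 MISS; vc=[27]
#2 0xde→b27/s3 VC-HIT; vc=[31]
#3 0xdd→b27/s3 L1-HIT; vc=[31]
#4 0xa4→b20/s0 MISS; vc=[31]
#5 0x46→b8/s0 MISS; vc=[31,20]
#6 0xff→b31/s3 VC-HIT; vc=[27,20]
#7 0xa1→b20/s0 VC-HIT; vc=[27,8]
#8 0x78→b15/s3 MISS; vc=[27,8,31]
#9 0xa0→b20/s0 L1-HIT; vc=[27,8,31]
#10 0x40→b8/s0 VC-HIT; vc=[27,20,31]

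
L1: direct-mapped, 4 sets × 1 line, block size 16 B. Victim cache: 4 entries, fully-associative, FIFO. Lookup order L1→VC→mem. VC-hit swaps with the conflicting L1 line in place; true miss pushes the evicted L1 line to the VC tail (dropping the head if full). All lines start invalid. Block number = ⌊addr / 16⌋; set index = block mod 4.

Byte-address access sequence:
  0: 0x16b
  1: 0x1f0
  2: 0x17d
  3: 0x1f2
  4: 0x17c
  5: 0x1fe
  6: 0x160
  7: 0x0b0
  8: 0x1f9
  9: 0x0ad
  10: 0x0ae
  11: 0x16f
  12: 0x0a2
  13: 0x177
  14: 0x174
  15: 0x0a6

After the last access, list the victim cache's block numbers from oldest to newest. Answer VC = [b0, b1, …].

VC = [31, 11, 22]

  [0] addr=0x16b blk=22 s=2: MISS | VC []
  [1] addr=0x1f0 blk=31 s=3: MISS | VC []
  [2] addr=0x17d blk=23 s=3: MISS | VC [31]
  [3] addr=0x1f2 blk=31 s=3: VC-HIT | VC [23]
  [4] addr=0x17c blk=23 s=3: VC-HIT | VC [31]
  [5] addr=0x1fe blk=31 s=3: VC-HIT | VC [23]
  [6] addr=0x160 blk=22 s=2: L1-HIT | VC [23]
  [7] addr=0xb0 blk=11 s=3: MISS | VC [23, 31]
  [8] addr=0x1f9 blk=31 s=3: VC-HIT | VC [23, 11]
  [9] addr=0xad blk=10 s=2: MISS | VC [23, 11, 22]
  [10] addr=0xae blk=10 s=2: L1-HIT | VC [23, 11, 22]
  [11] addr=0x16f blk=22 s=2: VC-HIT | VC [23, 11, 10]
  [12] addr=0xa2 blk=10 s=2: VC-HIT | VC [23, 11, 22]
  [13] addr=0x177 blk=23 s=3: VC-HIT | VC [31, 11, 22]
  [14] addr=0x174 blk=23 s=3: L1-HIT | VC [31, 11, 22]
  [15] addr=0xa6 blk=10 s=2: L1-HIT | VC [31, 11, 22]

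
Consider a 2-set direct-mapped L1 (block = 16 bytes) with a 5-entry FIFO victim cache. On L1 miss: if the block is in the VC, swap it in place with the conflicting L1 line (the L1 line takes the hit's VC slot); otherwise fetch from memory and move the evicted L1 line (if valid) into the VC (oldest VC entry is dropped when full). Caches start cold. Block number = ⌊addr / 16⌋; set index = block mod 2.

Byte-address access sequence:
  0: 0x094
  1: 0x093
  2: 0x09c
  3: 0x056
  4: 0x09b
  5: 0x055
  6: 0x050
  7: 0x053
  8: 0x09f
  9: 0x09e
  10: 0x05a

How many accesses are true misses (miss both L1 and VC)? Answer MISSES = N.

0: 0x94 (blk 9, set 1) → MISS  vc=[]
1: 0x93 (blk 9, set 1) → L1-HIT  vc=[]
2: 0x9c (blk 9, set 1) → L1-HIT  vc=[]
3: 0x56 (blk 5, set 1) → MISS  vc=[9]
4: 0x9b (blk 9, set 1) → VC-HIT  vc=[5]
5: 0x55 (blk 5, set 1) → VC-HIT  vc=[9]
6: 0x50 (blk 5, set 1) → L1-HIT  vc=[9]
7: 0x53 (blk 5, set 1) → L1-HIT  vc=[9]
8: 0x9f (blk 9, set 1) → VC-HIT  vc=[5]
9: 0x9e (blk 9, set 1) → L1-HIT  vc=[5]
10: 0x5a (blk 5, set 1) → VC-HIT  vc=[9]

MISSES = 2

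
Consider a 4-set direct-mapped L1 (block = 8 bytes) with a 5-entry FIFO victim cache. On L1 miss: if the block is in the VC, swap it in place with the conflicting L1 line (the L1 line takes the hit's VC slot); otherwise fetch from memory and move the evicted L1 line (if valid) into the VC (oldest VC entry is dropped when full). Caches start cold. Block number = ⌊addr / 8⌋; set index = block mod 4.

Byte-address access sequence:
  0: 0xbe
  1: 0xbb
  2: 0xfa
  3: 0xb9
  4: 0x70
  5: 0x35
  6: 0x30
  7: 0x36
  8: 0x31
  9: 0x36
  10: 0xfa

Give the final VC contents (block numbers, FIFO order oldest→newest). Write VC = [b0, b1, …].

VC = [23, 14]

  [0] addr=0xbe blk=23 s=3: MISS | VC []
  [1] addr=0xbb blk=23 s=3: L1-HIT | VC []
  [2] addr=0xfa blk=31 s=3: MISS | VC [23]
  [3] addr=0xb9 blk=23 s=3: VC-HIT | VC [31]
  [4] addr=0x70 blk=14 s=2: MISS | VC [31]
  [5] addr=0x35 blk=6 s=2: MISS | VC [31, 14]
  [6] addr=0x30 blk=6 s=2: L1-HIT | VC [31, 14]
  [7] addr=0x36 blk=6 s=2: L1-HIT | VC [31, 14]
  [8] addr=0x31 blk=6 s=2: L1-HIT | VC [31, 14]
  [9] addr=0x36 blk=6 s=2: L1-HIT | VC [31, 14]
  [10] addr=0xfa blk=31 s=3: VC-HIT | VC [23, 14]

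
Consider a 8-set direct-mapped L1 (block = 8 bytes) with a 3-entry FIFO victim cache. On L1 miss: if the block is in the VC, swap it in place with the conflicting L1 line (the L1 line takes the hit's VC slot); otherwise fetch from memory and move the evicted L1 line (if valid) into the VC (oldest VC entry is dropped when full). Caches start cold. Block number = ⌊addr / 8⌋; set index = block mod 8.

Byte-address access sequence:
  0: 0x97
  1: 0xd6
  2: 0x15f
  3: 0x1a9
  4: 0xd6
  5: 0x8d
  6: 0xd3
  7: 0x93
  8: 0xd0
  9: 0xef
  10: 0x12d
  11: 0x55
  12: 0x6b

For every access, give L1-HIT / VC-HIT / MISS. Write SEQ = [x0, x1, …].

SEQ = [MISS, MISS, MISS, MISS, L1-HIT, MISS, L1-HIT, VC-HIT, VC-HIT, MISS, MISS, MISS, MISS]

  [0] addr=0x97 blk=18 s=2: MISS | VC []
  [1] addr=0xd6 blk=26 s=2: MISS | VC [18]
  [2] addr=0x15f blk=43 s=3: MISS | VC [18]
  [3] addr=0x1a9 blk=53 s=5: MISS | VC [18]
  [4] addr=0xd6 blk=26 s=2: L1-HIT | VC [18]
  [5] addr=0x8d blk=17 s=1: MISS | VC [18]
  [6] addr=0xd3 blk=26 s=2: L1-HIT | VC [18]
  [7] addr=0x93 blk=18 s=2: VC-HIT | VC [26]
  [8] addr=0xd0 blk=26 s=2: VC-HIT | VC [18]
  [9] addr=0xef blk=29 s=5: MISS | VC [18, 53]
  [10] addr=0x12d blk=37 s=5: MISS | VC [18, 53, 29]
  [11] addr=0x55 blk=10 s=2: MISS | VC [53, 29, 26]
  [12] addr=0x6b blk=13 s=5: MISS | VC [29, 26, 37]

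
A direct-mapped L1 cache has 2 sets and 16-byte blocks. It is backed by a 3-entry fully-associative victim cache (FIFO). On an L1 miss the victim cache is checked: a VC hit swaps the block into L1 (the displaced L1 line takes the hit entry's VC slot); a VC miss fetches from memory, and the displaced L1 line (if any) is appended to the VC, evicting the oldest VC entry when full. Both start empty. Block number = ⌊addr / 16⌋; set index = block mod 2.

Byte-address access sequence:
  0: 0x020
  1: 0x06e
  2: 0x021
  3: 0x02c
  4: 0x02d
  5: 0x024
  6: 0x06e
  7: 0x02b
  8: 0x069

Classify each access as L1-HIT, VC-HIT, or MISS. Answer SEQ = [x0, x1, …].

SEQ = [MISS, MISS, VC-HIT, L1-HIT, L1-HIT, L1-HIT, VC-HIT, VC-HIT, VC-HIT]

0: 0x20 (blk 2, set 0) → MISS  vc=[]
1: 0x6e (blk 6, set 0) → MISS  vc=[2]
2: 0x21 (blk 2, set 0) → VC-HIT  vc=[6]
3: 0x2c (blk 2, set 0) → L1-HIT  vc=[6]
4: 0x2d (blk 2, set 0) → L1-HIT  vc=[6]
5: 0x24 (blk 2, set 0) → L1-HIT  vc=[6]
6: 0x6e (blk 6, set 0) → VC-HIT  vc=[2]
7: 0x2b (blk 2, set 0) → VC-HIT  vc=[6]
8: 0x69 (blk 6, set 0) → VC-HIT  vc=[2]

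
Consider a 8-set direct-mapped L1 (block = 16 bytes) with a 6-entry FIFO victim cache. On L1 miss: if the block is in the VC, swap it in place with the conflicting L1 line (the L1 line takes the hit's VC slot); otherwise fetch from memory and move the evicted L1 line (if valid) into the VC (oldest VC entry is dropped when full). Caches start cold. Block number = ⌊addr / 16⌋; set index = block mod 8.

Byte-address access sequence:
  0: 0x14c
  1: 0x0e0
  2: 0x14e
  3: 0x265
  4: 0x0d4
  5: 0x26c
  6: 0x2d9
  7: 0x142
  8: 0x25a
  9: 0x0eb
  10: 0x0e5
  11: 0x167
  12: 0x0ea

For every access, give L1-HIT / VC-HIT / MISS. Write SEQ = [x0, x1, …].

#0 0x14c→b20/s4 MISS; vc=[]
#1 0xe0→b14/s6 MISS; vc=[]
#2 0x14e→b20/s4 L1-HIT; vc=[]
#3 0x265→b38/s6 MISS; vc=[14]
#4 0xd4→b13/s5 MISS; vc=[14]
#5 0x26c→b38/s6 L1-HIT; vc=[14]
#6 0x2d9→b45/s5 MISS; vc=[14,13]
#7 0x142→b20/s4 L1-HIT; vc=[14,13]
#8 0x25a→b37/s5 MISS; vc=[14,13,45]
#9 0xeb→b14/s6 VC-HIT; vc=[38,13,45]
#10 0xe5→b14/s6 L1-HIT; vc=[38,13,45]
#11 0x167→b22/s6 MISS; vc=[38,13,45,14]
#12 0xea→b14/s6 VC-HIT; vc=[38,13,45,22]

SEQ = [MISS, MISS, L1-HIT, MISS, MISS, L1-HIT, MISS, L1-HIT, MISS, VC-HIT, L1-HIT, MISS, VC-HIT]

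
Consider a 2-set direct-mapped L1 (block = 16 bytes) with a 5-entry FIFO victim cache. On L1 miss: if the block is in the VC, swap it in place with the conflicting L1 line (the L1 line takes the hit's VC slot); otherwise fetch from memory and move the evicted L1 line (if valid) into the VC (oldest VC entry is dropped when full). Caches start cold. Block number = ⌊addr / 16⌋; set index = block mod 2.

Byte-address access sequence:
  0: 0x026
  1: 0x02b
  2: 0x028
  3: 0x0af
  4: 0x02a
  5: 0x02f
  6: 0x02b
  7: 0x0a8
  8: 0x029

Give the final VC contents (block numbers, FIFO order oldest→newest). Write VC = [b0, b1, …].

VC = [10]

0: 0x26 (blk 2, set 0) → MISS  vc=[]
1: 0x2b (blk 2, set 0) → L1-HIT  vc=[]
2: 0x28 (blk 2, set 0) → L1-HIT  vc=[]
3: 0xaf (blk 10, set 0) → MISS  vc=[2]
4: 0x2a (blk 2, set 0) → VC-HIT  vc=[10]
5: 0x2f (blk 2, set 0) → L1-HIT  vc=[10]
6: 0x2b (blk 2, set 0) → L1-HIT  vc=[10]
7: 0xa8 (blk 10, set 0) → VC-HIT  vc=[2]
8: 0x29 (blk 2, set 0) → VC-HIT  vc=[10]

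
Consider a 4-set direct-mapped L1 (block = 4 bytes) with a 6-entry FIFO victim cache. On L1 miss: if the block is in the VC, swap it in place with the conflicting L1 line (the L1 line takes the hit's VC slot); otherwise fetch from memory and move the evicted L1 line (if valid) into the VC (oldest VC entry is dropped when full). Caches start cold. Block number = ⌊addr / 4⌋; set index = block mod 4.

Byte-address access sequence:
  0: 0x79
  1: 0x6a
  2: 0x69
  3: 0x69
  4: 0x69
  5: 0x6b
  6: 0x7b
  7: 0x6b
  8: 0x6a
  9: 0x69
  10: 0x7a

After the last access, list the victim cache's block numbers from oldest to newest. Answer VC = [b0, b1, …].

VC = [26]

  [0] addr=0x79 blk=30 s=2: MISS | VC []
  [1] addr=0x6a blk=26 s=2: MISS | VC [30]
  [2] addr=0x69 blk=26 s=2: L1-HIT | VC [30]
  [3] addr=0x69 blk=26 s=2: L1-HIT | VC [30]
  [4] addr=0x69 blk=26 s=2: L1-HIT | VC [30]
  [5] addr=0x6b blk=26 s=2: L1-HIT | VC [30]
  [6] addr=0x7b blk=30 s=2: VC-HIT | VC [26]
  [7] addr=0x6b blk=26 s=2: VC-HIT | VC [30]
  [8] addr=0x6a blk=26 s=2: L1-HIT | VC [30]
  [9] addr=0x69 blk=26 s=2: L1-HIT | VC [30]
  [10] addr=0x7a blk=30 s=2: VC-HIT | VC [26]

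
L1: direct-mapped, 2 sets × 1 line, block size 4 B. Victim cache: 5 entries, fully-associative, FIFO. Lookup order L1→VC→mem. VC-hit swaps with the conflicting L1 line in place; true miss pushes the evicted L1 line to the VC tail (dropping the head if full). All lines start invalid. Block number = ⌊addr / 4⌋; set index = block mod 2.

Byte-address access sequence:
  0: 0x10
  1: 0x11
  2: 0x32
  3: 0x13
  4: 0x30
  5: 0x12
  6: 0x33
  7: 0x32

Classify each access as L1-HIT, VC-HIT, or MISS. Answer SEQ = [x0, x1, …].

SEQ = [MISS, L1-HIT, MISS, VC-HIT, VC-HIT, VC-HIT, VC-HIT, L1-HIT]

  [0] addr=0x10 blk=4 s=0: MISS | VC []
  [1] addr=0x11 blk=4 s=0: L1-HIT | VC []
  [2] addr=0x32 blk=12 s=0: MISS | VC [4]
  [3] addr=0x13 blk=4 s=0: VC-HIT | VC [12]
  [4] addr=0x30 blk=12 s=0: VC-HIT | VC [4]
  [5] addr=0x12 blk=4 s=0: VC-HIT | VC [12]
  [6] addr=0x33 blk=12 s=0: VC-HIT | VC [4]
  [7] addr=0x32 blk=12 s=0: L1-HIT | VC [4]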